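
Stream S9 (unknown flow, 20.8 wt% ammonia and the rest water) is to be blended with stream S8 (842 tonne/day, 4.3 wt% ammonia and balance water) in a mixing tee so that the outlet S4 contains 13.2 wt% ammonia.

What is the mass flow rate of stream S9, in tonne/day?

986 tonne/day

Let S9 be the unknown flow. Total out = 842 + S9.
ammonia balance: 36.206 + 0.208·S9 = 0.132·(842 + S9)
(0.208 − 0.132)·S9 = 0.132×842 − 36.206 = 74.938
S9 = 74.938 / 0.076 = 986.03 tonne/day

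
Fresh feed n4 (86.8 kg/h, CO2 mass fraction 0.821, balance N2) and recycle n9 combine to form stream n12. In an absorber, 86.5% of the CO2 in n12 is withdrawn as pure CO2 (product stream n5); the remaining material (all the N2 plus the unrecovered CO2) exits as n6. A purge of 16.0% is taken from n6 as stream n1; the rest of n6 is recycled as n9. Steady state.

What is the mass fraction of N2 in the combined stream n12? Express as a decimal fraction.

0.547

N2 enters only via n4 and leaves only via the purge: 86.8×0.179 = 0.160×(N2 in n6), and the absorber passes all N2, so N2 in n12 = N2 in n6 = 97.107 kg/h.
CO2 in n12: m_A = 86.8×0.821 + (1−0.160)·(1−0.865)·m_A, so m_A = 71.263/0.8866 = 80.378 kg/h.
n12 = 80.378 + 97.107 = 177.49 kg/h.
N2 fraction in n12 = 97.107/177.49 = 0.547.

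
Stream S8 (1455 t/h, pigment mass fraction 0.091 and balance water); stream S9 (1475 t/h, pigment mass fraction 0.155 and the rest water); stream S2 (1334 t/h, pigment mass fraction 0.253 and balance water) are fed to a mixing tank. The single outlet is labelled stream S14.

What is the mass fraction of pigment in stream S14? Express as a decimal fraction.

Total flow out = 1455 + 1475 + 1334 = 4264 t/h.
pigment in = 1455×0.091 + 1475×0.155 + 1334×0.253 = 698.53 t/h.
pigment mass fraction in S14 = 698.53/4264 = 0.164.

0.164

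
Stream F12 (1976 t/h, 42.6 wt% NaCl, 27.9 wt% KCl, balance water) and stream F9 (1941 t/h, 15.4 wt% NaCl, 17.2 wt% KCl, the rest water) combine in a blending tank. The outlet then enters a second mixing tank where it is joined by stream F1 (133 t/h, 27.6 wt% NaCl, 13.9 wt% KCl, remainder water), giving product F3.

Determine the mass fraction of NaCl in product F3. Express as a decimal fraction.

Overall, product flow = 4050 t/h.
NaCl in = 1976×0.426 + 1941×0.154 + 133×0.276 = 1177.4 t/h.
NaCl fraction in F3 = 0.2907.

0.2907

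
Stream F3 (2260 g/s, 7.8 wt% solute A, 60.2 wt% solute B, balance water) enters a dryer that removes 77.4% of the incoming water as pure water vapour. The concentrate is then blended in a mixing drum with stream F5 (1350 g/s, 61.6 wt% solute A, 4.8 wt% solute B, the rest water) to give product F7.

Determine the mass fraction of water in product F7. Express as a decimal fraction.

Vapour removed = 0.774×0.320×2260 = 559.76 g/s; concentrate = 1700.2 g/s.
water reaching the mixer = 163.44 (from concentrate) + 1350×0.336 = 617.04 g/s.
Product flow = 1700.2 + 1350 = 3050.2 g/s; water fraction = 0.202.

0.202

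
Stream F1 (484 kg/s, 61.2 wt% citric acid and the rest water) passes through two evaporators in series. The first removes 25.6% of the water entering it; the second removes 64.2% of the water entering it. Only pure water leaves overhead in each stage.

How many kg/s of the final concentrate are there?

water in feed = 484×0.388 = 187.79 kg/s.
After stage 1: water left = (1−0.256)×187.79 = 139.72; stream total = 435.93 kg/s.
After stage 2: water left = (1−0.642)×139.72 = 50.019; final concentrate = 346.23 kg/s.

346.2 kg/s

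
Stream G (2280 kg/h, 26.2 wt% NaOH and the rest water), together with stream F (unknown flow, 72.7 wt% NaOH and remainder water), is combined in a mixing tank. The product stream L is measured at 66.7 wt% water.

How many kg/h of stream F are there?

Let F be the unknown flow. Total out = 2280 + F.
water balance: 1682.6 + 0.273·F = 0.667·(2280 + F)
(0.273 − 0.667)·F = 0.667×2280 − 1682.6 = -161.88
F = -161.88 / -0.394 = 410.86 kg/h

410.9 kg/h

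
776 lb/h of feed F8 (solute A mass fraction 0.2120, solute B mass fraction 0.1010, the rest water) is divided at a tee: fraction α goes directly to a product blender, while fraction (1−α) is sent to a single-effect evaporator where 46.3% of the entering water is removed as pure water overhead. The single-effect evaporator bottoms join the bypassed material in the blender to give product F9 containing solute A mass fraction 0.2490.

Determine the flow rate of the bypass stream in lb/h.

All 776×0.212 = 164.51 lb/h of solute A reaches F9, so F9 = 164.51/0.249 = 660.69 lb/h and vapour = 115.31 lb/h.
The evaporator receives (1−α)·776 of feed at 0.687 water and removes 0.463 of that water:
0.463×0.687×(1−α)×776 = 115.31
(1−α) = 115.31/246.83 = 0.4672;  α = 0.5328.
Bypass flow = 0.5328×776 = 413.48 lb/h.

413.5 lb/h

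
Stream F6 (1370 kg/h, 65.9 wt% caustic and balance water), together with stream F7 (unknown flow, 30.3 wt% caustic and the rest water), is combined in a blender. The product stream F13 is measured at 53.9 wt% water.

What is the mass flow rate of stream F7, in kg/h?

Let F7 be the unknown flow. Total out = 1370 + F7.
water balance: 467.17 + 0.697·F7 = 0.539·(1370 + F7)
(0.697 − 0.539)·F7 = 0.539×1370 − 467.17 = 271.26
F7 = 271.26 / 0.158 = 1716.8 kg/h

1717 kg/h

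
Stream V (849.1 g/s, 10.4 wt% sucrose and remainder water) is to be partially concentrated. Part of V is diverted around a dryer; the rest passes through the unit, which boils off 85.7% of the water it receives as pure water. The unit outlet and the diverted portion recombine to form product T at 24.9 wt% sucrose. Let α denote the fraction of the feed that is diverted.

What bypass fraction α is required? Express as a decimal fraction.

0.242

All 849.1×0.104 = 88.306 g/s of sucrose reaches T, so T = 88.306/0.249 = 354.64 g/s and vapour = 494.46 g/s.
The evaporator receives (1−α)·849.1 of feed at 0.896 water and removes 0.857 of that water:
0.857×0.896×(1−α)×849.1 = 494.46
(1−α) = 494.46/652 = 0.7584;  α = 0.2416.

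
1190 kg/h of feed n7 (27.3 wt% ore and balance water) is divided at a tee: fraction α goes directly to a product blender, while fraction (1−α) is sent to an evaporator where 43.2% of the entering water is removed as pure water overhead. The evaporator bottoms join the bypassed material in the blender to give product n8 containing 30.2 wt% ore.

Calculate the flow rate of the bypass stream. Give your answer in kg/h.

All 1190×0.273 = 324.87 kg/h of ore reaches n8, so n8 = 324.87/0.302 = 1075.7 kg/h and vapour = 114.27 kg/h.
The evaporator receives (1−α)·1190 of feed at 0.727 water and removes 0.432 of that water:
0.432×0.727×(1−α)×1190 = 114.27
(1−α) = 114.27/373.74 = 0.3058;  α = 0.6942.
Bypass flow = 0.6942×1190 = 826.15 kg/h.

826.2 kg/h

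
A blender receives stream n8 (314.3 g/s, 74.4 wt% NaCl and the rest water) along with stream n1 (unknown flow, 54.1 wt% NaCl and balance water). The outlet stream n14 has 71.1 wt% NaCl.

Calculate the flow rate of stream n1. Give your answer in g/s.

61.01 g/s

Let n1 be the unknown flow. Total out = 314.3 + n1.
NaCl balance: 233.84 + 0.541·n1 = 0.711·(314.3 + n1)
(0.541 − 0.711)·n1 = 0.711×314.3 − 233.84 = -10.372
n1 = -10.372 / -0.170 = 61.011 g/s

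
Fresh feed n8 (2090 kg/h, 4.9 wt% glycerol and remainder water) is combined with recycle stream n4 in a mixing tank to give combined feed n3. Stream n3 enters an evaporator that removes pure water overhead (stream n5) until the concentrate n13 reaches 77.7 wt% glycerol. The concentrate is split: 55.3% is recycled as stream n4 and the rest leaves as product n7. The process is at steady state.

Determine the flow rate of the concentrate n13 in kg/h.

294.9 kg/h

Overall glycerol balance (none leaves overhead): glycerol in fresh feed = glycerol in product, i.e. 2090×0.049 = (1−0.553)·n13·0.777.
n13 = 102.41/(0.777×0.447) = 294.86 kg/h.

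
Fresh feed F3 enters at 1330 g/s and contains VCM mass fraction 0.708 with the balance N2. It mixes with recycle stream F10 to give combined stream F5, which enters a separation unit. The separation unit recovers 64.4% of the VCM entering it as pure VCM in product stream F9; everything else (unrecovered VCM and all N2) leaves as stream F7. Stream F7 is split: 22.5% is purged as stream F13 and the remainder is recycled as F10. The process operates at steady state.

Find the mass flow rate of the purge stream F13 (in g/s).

N2 enters only via F3 and leaves only via the purge: 1330×0.292 = 0.225×(N2 in F7), and the separation unit passes all N2, so N2 in F5 = N2 in F7 = 1726 g/s.
VCM in F5: m_A = 1330×0.708 + (1−0.225)·(1−0.644)·m_A, so m_A = 941.64/0.7241 = 1300.4 g/s.
F7 = (1−0.644)×1300.4 + 1726 = 2189 g/s.
Purge F13 = 0.225×2189 = 492.52 g/s.

492.5 g/s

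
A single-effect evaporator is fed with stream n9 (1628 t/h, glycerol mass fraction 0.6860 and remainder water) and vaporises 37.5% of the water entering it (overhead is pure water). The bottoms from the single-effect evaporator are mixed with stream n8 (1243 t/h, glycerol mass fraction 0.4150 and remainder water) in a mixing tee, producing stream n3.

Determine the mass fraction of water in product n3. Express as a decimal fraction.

0.3906

Vapour removed = 0.375×0.314×1628 = 191.7 t/h; concentrate = 1436.3 t/h.
water reaching the mixer = 319.5 (from concentrate) + 1243×0.585 = 1046.7 t/h.
Product flow = 1436.3 + 1243 = 2679.3 t/h; water fraction = 0.3906.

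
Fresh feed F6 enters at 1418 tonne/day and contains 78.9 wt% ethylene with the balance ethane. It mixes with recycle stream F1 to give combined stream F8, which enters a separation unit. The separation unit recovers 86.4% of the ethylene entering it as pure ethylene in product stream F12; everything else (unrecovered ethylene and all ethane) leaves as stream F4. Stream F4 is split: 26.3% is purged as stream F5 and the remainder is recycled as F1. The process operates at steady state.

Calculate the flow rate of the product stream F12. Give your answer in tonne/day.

ethylene in F8: m_A = 1418×0.789 + (1−0.263)·(1−0.864)·m_A, so m_A = 1118.8/0.8998 = 1243.4 tonne/day.
Product F12 = 0.864×1243.4 = 1074.3 tonne/day.

1074 tonne/day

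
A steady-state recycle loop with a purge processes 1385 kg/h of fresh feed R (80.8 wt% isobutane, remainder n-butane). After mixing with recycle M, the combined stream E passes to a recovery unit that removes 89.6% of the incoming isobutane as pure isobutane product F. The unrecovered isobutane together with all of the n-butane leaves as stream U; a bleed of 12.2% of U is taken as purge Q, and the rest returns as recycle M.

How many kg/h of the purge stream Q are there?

n-butane enters only via R and leaves only via the purge: 1385×0.192 = 0.122×(n-butane in U), and the recovery unit passes all n-butane, so n-butane in E = n-butane in U = 2179.7 kg/h.
isobutane in E: m_A = 1385×0.808 + (1−0.122)·(1−0.896)·m_A, so m_A = 1119.1/0.9087 = 1231.5 kg/h.
U = (1−0.896)×1231.5 + 2179.7 = 2307.8 kg/h.
Purge Q = 0.122×2307.8 = 281.55 kg/h.

281.5 kg/h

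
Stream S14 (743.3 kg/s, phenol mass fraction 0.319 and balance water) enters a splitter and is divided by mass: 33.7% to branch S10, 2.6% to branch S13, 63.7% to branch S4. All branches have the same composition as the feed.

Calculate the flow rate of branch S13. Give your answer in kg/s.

Branch S13 flow = 0.026×743.3 = 19.326 kg/s.

19.33 kg/s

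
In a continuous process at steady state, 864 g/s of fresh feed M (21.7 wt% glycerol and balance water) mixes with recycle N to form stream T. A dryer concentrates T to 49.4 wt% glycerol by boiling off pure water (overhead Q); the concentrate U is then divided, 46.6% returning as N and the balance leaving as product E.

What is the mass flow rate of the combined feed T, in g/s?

1195 g/s

Overall glycerol balance (none leaves overhead): glycerol in fresh feed = glycerol in product, i.e. 864×0.217 = (1−0.466)·U·0.494.
U = 187.49/(0.494×0.534) = 710.73 g/s.
Recycle N = 0.466×710.73 = 331.2 g/s.
Combined feed T = 864 + 331.2 = 1195.2 g/s.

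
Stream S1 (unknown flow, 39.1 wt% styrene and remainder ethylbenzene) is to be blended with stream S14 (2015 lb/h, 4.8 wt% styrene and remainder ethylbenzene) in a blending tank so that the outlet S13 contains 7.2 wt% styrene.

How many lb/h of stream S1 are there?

151.6 lb/h

Let S1 be the unknown flow. Total out = 2015 + S1.
styrene balance: 96.72 + 0.391·S1 = 0.072·(2015 + S1)
(0.391 − 0.072)·S1 = 0.072×2015 − 96.72 = 48.36
S1 = 48.36 / 0.319 = 151.6 lb/h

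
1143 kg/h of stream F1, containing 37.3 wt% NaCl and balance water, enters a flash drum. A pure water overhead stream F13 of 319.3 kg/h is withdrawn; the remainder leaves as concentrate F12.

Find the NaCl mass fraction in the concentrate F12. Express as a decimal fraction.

0.518

NaCl is not removed: 1143×0.373 = 426.34 kg/h of NaCl enters F12.
Concentrate = 1143 − 319.3 = 823.7 kg/h.
Mass fraction = 426.34/823.7 = 0.518.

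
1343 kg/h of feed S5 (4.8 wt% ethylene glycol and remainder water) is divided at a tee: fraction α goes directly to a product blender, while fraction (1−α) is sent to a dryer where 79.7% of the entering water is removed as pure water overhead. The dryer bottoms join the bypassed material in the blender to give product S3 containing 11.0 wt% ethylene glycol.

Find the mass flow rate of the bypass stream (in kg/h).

All 1343×0.048 = 64.464 kg/h of ethylene glycol reaches S3, so S3 = 64.464/0.110 = 586.04 kg/h and vapour = 756.96 kg/h.
The evaporator receives (1−α)·1343 of feed at 0.952 water and removes 0.797 of that water:
0.797×0.952×(1−α)×1343 = 756.96
(1−α) = 756.96/1019 = 0.7429;  α = 0.2571.
Bypass flow = 0.2571×1343 = 345.35 kg/h.

345.3 kg/h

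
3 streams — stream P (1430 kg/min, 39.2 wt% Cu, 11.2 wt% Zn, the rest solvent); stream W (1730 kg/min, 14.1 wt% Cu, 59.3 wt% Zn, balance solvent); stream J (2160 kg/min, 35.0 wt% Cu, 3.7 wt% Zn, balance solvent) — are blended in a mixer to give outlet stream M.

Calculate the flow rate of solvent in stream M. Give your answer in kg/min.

solvent out = solvent in = 1430×0.496 + 1730×0.266 + 2160×0.613 = 2493.5 kg/min.

2494 kg/min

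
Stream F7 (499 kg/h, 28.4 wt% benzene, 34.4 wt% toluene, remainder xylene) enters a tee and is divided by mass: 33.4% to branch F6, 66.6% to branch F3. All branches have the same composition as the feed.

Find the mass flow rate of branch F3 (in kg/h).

332.3 kg/h

Branch F3 flow = 0.666×499 = 332.33 kg/h.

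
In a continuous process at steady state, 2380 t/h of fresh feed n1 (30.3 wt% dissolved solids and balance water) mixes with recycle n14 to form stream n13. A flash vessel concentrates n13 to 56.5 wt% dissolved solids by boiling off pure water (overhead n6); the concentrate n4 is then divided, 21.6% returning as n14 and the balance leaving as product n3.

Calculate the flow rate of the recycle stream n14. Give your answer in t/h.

Overall dissolved solids balance (none leaves overhead): dissolved solids in fresh feed = dissolved solids in product, i.e. 2380×0.303 = (1−0.216)·n4·0.565.
n4 = 721.14/(0.565×0.784) = 1628 t/h.
Recycle n14 = 0.216×1628 = 351.65 t/h.

351.6 t/h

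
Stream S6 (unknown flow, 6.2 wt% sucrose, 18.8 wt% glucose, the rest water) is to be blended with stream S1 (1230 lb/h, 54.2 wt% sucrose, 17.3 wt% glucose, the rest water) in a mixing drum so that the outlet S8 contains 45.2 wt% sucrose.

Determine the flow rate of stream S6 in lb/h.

Let S6 be the unknown flow. Total out = 1230 + S6.
sucrose balance: 666.66 + 0.062·S6 = 0.452·(1230 + S6)
(0.062 − 0.452)·S6 = 0.452×1230 − 666.66 = -110.7
S6 = -110.7 / -0.390 = 283.85 lb/h

283.8 lb/h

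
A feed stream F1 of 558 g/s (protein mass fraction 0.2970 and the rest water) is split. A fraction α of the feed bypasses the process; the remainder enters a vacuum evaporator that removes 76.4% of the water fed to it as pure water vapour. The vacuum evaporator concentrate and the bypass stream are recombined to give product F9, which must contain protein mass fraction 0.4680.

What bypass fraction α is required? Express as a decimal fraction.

All 558×0.297 = 165.73 g/s of protein reaches F9, so F9 = 165.73/0.468 = 354.12 g/s and vapour = 203.88 g/s.
The evaporator receives (1−α)·558 of feed at 0.703 water and removes 0.764 of that water:
0.764×0.703×(1−α)×558 = 203.88
(1−α) = 203.88/299.7 = 0.6803;  α = 0.3197.

0.320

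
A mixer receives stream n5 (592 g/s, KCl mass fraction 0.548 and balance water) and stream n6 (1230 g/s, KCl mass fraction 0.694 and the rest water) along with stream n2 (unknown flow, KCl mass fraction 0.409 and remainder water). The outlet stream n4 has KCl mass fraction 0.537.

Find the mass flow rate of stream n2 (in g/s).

Let n2 be the unknown flow. Total out = 1822 + n2.
KCl balance: 1178 + 0.409·n2 = 0.537·(1822 + n2)
(0.409 − 0.537)·n2 = 0.537×1822 − 1178 = -199.62
n2 = -199.62 / -0.128 = 1559.5 g/s

1560 g/s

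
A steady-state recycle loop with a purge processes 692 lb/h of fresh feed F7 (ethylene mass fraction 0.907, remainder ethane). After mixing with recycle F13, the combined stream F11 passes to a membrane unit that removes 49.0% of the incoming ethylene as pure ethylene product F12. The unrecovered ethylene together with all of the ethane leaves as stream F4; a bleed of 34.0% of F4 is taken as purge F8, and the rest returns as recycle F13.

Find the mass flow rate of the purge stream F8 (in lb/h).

ethane enters only via F7 and leaves only via the purge: 692×0.093 = 0.340×(ethane in F4), and the membrane unit passes all ethane, so ethane in F11 = ethane in F4 = 189.28 lb/h.
ethylene in F11: m_A = 692×0.907 + (1−0.340)·(1−0.490)·m_A, so m_A = 627.64/0.6634 = 946.1 lb/h.
F4 = (1−0.490)×946.1 + 189.28 = 671.79 lb/h.
Purge F8 = 0.340×671.79 = 228.41 lb/h.

228.4 lb/h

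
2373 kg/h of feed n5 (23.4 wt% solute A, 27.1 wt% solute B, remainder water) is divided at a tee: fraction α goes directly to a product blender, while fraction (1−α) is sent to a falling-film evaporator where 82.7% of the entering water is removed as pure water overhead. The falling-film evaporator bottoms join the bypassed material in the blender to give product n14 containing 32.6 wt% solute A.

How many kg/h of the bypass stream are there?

All 2373×0.234 = 555.28 kg/h of solute A reaches n14, so n14 = 555.28/0.326 = 1703.3 kg/h and vapour = 669.68 kg/h.
The evaporator receives (1−α)·2373 of feed at 0.495 water and removes 0.827 of that water:
0.827×0.495×(1−α)×2373 = 669.68
(1−α) = 669.68/971.42 = 0.6894;  α = 0.3106.
Bypass flow = 0.3106×2373 = 737.1 kg/h.

737.1 kg/h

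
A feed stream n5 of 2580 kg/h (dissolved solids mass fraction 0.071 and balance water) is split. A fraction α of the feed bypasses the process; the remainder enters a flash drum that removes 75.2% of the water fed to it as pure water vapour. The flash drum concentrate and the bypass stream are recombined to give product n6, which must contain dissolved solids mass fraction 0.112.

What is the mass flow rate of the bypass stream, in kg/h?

1228 kg/h

All 2580×0.071 = 183.18 kg/h of dissolved solids reaches n6, so n6 = 183.18/0.112 = 1635.5 kg/h and vapour = 944.46 kg/h.
The evaporator receives (1−α)·2580 of feed at 0.929 water and removes 0.752 of that water:
0.752×0.929×(1−α)×2580 = 944.46
(1−α) = 944.46/1802.4 = 0.5240;  α = 0.4760.
Bypass flow = 0.4760×2580 = 1228.1 kg/h.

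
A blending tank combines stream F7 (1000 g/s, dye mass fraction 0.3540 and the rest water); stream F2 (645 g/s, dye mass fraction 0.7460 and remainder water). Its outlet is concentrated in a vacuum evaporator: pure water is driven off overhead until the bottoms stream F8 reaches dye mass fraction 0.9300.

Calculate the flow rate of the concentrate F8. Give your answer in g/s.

dye entering = 1000×0.354 + 645×0.746 = 835.17 g/s.
All dye reports to F8, so F8 = 835.17/0.930 = 898.03 g/s.

898 g/s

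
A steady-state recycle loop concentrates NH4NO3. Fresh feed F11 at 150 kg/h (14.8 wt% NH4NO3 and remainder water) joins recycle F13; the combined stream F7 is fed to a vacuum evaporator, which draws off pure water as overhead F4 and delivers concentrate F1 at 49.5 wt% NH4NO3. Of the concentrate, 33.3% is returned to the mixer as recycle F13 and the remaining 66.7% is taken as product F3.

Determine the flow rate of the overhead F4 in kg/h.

105.2 kg/h

Overall NH4NO3 balance (none leaves overhead): NH4NO3 in fresh feed = NH4NO3 in product, i.e. 150×0.148 = (1−0.333)·F1·0.495.
F1 = 22.2/(0.495×0.667) = 67.239 kg/h.
Recycle F13 = 0.333×67.239 = 22.391 kg/h.
Combined feed F7 = 150 + 22.391 = 172.39 kg/h.
Overhead F4 = F7 − F1 = 172.39 − 67.239 = 105.15 kg/h.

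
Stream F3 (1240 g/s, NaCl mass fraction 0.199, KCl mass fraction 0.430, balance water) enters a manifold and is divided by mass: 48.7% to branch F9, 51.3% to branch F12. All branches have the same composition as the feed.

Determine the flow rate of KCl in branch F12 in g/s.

273.5 g/s

Branch F12 total = 0.513×1240 = 636.12 g/s.
KCl in F12 = 0.430×636.12 = 273.53 g/s.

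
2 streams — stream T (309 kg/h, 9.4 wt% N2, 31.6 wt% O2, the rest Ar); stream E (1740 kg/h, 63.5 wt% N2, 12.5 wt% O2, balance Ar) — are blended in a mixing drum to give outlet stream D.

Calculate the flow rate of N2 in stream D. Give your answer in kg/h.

1134 kg/h

N2 out = N2 in = 309×0.094 + 1740×0.635 = 1133.9 kg/h.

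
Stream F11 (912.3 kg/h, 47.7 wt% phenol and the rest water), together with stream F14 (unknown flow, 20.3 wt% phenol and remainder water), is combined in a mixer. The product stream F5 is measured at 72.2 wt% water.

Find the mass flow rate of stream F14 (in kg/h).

2421 kg/h

Let F14 be the unknown flow. Total out = 912.3 + F14.
water balance: 477.13 + 0.797·F14 = 0.722·(912.3 + F14)
(0.797 − 0.722)·F14 = 0.722×912.3 − 477.13 = 181.55
F14 = 181.55 / 0.075 = 2420.6 kg/h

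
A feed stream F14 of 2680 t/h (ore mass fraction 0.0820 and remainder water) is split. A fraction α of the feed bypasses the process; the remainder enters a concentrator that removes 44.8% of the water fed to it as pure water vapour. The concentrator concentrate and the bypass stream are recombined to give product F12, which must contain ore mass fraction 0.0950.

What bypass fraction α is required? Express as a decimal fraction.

0.667

All 2680×0.082 = 219.76 t/h of ore reaches F12, so F12 = 219.76/0.095 = 2313.3 t/h and vapour = 366.74 t/h.
The evaporator receives (1−α)·2680 of feed at 0.918 water and removes 0.448 of that water:
0.448×0.918×(1−α)×2680 = 366.74
(1−α) = 366.74/1102.2 = 0.3327;  α = 0.6673.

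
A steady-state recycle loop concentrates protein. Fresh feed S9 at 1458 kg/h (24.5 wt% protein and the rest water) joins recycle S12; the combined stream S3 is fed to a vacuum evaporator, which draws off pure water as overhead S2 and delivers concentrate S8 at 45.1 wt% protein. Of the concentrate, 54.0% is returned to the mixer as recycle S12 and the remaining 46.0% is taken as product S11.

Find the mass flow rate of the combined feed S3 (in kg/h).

Overall protein balance (none leaves overhead): protein in fresh feed = protein in product, i.e. 1458×0.245 = (1−0.540)·S8·0.451.
S8 = 357.21/(0.451×0.460) = 1721.8 kg/h.
Recycle S12 = 0.540×1721.8 = 929.79 kg/h.
Combined feed S3 = 1458 + 929.79 = 2387.8 kg/h.

2388 kg/h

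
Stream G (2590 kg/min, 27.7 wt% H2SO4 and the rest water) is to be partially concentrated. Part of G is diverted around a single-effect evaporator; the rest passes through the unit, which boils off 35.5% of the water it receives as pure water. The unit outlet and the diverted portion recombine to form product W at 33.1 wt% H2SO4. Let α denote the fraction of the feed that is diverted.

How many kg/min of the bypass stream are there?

943.7 kg/min

All 2590×0.277 = 717.43 kg/min of H2SO4 reaches W, so W = 717.43/0.331 = 2167.5 kg/min and vapour = 422.54 kg/min.
The evaporator receives (1−α)·2590 of feed at 0.723 water and removes 0.355 of that water:
0.355×0.723×(1−α)×2590 = 422.54
(1−α) = 422.54/664.76 = 0.6356;  α = 0.3644.
Bypass flow = 0.3644×2590 = 943.74 kg/min.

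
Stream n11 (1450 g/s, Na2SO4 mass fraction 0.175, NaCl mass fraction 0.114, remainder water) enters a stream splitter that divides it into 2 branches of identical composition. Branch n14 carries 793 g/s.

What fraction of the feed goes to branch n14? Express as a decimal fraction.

0.547

Fraction to n14 = 793/1450 = 0.5469.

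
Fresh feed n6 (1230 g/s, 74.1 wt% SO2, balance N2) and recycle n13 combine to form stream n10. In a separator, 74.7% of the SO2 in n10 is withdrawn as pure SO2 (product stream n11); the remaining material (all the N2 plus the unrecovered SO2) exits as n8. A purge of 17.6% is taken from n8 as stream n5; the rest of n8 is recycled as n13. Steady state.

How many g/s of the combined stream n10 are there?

2962 g/s

N2 enters only via n6 and leaves only via the purge: 1230×0.259 = 0.176×(N2 in n8), and the separator passes all N2, so N2 in n10 = N2 in n8 = 1810.1 g/s.
SO2 in n10: m_A = 1230×0.741 + (1−0.176)·(1−0.747)·m_A, so m_A = 911.43/0.7915 = 1151.5 g/s.
n10 = 1151.5 + 1810.1 = 2961.5 g/s.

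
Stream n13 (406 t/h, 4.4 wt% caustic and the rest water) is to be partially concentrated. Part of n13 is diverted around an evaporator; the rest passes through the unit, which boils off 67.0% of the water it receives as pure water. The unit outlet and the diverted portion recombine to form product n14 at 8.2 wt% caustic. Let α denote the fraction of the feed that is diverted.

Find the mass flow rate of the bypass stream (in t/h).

112.3 t/h

All 406×0.044 = 17.864 t/h of caustic reaches n14, so n14 = 17.864/0.082 = 217.85 t/h and vapour = 188.15 t/h.
The evaporator receives (1−α)·406 of feed at 0.956 water and removes 0.670 of that water:
0.670×0.956×(1−α)×406 = 188.15
(1−α) = 188.15/260.05 = 0.7235;  α = 0.2765.
Bypass flow = 0.2765×406 = 112.26 t/h.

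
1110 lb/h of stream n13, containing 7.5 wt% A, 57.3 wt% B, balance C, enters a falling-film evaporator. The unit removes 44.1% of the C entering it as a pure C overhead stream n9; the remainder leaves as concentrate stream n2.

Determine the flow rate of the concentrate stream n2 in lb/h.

C entering = 1110×0.352 = 390.72 lb/h; overhead removed = 0.441×390.72 = 172.31 lb/h.
Concentrate = 1110 − 172.31 = 937.69 lb/h.

937.7 lb/h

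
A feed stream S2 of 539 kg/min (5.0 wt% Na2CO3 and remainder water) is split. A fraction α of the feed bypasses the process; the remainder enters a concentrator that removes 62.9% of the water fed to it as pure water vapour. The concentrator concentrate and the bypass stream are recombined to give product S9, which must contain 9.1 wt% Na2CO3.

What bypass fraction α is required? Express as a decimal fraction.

0.246

All 539×0.050 = 26.95 kg/min of Na2CO3 reaches S9, so S9 = 26.95/0.091 = 296.15 kg/min and vapour = 242.85 kg/min.
The evaporator receives (1−α)·539 of feed at 0.950 water and removes 0.629 of that water:
0.629×0.950×(1−α)×539 = 242.85
(1−α) = 242.85/322.08 = 0.7540;  α = 0.2460.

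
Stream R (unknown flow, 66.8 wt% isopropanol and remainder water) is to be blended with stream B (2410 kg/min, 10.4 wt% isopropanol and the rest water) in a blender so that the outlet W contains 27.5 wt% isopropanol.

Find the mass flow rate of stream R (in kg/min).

1049 kg/min

Let R be the unknown flow. Total out = 2410 + R.
isopropanol balance: 250.64 + 0.668·R = 0.275·(2410 + R)
(0.668 − 0.275)·R = 0.275×2410 − 250.64 = 412.11
R = 412.11 / 0.393 = 1048.6 kg/min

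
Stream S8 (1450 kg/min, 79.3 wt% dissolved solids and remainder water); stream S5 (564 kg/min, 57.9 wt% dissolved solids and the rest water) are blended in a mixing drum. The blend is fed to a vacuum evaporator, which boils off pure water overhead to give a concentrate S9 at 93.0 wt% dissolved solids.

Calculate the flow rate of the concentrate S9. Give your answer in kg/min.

1588 kg/min

dissolved solids entering = 1450×0.793 + 564×0.579 = 1476.4 kg/min.
All dissolved solids reports to S9, so S9 = 1476.4/0.930 = 1587.5 kg/min.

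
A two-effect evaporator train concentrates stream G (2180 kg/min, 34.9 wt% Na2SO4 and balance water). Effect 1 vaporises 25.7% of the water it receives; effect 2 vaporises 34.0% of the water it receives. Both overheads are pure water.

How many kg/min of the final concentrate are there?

water in feed = 2180×0.651 = 1419.2 kg/min.
After stage 1: water left = (1−0.257)×1419.2 = 1054.5; stream total = 1815.3 kg/min.
After stage 2: water left = (1−0.340)×1054.5 = 695.94; final concentrate = 1456.8 kg/min.

1457 kg/min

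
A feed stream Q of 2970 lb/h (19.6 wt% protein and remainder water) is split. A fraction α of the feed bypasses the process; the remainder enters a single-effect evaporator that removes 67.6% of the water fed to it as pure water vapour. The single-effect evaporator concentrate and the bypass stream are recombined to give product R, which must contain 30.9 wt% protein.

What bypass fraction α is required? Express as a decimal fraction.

All 2970×0.196 = 582.12 lb/h of protein reaches R, so R = 582.12/0.309 = 1883.9 lb/h and vapour = 1086.1 lb/h.
The evaporator receives (1−α)·2970 of feed at 0.804 water and removes 0.676 of that water:
0.676×0.804×(1−α)×2970 = 1086.1
(1−α) = 1086.1/1614.2 = 0.6728;  α = 0.3272.

0.327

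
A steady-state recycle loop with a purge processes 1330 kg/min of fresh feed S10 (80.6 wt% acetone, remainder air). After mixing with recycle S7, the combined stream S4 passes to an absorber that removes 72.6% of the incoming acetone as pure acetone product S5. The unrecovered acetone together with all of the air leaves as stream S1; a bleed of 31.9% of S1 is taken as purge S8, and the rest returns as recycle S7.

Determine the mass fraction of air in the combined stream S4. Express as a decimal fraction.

air enters only via S10 and leaves only via the purge: 1330×0.194 = 0.319×(air in S1), and the absorber passes all air, so air in S4 = air in S1 = 808.84 kg/min.
acetone in S4: m_A = 1330×0.806 + (1−0.319)·(1−0.726)·m_A, so m_A = 1072/0.8134 = 1317.9 kg/min.
S4 = 1317.9 + 808.84 = 2126.7 kg/min.
air fraction in S4 = 808.84/2126.7 = 0.3803.

0.3803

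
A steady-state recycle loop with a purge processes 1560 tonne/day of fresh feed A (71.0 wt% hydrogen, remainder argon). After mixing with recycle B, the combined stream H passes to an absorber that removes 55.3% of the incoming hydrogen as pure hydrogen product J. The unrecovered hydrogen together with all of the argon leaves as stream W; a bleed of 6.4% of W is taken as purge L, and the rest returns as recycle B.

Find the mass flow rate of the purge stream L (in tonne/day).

506.9 tonne/day

argon enters only via A and leaves only via the purge: 1560×0.290 = 0.064×(argon in W), and the absorber passes all argon, so argon in H = argon in W = 7068.7 tonne/day.
hydrogen in H: m_A = 1560×0.710 + (1−0.064)·(1−0.553)·m_A, so m_A = 1107.6/0.5816 = 1904.4 tonne/day.
W = (1−0.553)×1904.4 + 7068.7 = 7920 tonne/day.
Purge L = 0.064×7920 = 506.88 tonne/day.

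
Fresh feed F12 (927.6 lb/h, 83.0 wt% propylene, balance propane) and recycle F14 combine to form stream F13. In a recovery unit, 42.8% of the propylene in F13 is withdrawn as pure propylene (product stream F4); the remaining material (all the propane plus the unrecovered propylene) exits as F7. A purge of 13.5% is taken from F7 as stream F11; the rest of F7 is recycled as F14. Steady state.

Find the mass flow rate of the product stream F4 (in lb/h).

propylene in F13: m_A = 927.6×0.830 + (1−0.135)·(1−0.428)·m_A, so m_A = 769.91/0.5052 = 1523.9 lb/h.
Product F4 = 0.428×1523.9 = 652.23 lb/h.

652.2 lb/h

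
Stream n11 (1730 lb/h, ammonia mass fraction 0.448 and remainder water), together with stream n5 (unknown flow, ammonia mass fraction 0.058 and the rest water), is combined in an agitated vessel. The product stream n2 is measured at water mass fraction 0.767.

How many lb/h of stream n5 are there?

Let n5 be the unknown flow. Total out = 1730 + n5.
water balance: 954.96 + 0.942·n5 = 0.767·(1730 + n5)
(0.942 − 0.767)·n5 = 0.767×1730 − 954.96 = 371.95
n5 = 371.95 / 0.175 = 2125.4 lb/h

2125 lb/h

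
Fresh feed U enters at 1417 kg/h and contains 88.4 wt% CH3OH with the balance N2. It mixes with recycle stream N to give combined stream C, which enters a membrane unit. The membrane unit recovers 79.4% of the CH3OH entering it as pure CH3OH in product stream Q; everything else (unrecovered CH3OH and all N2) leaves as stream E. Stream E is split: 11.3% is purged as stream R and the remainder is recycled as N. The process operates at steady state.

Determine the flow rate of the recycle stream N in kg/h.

1570 kg/h

N2 enters only via U and leaves only via the purge: 1417×0.116 = 0.113×(N2 in E), and the membrane unit passes all N2, so N2 in C = N2 in E = 1454.6 kg/h.
CH3OH in C: m_A = 1417×0.884 + (1−0.113)·(1−0.794)·m_A, so m_A = 1252.6/0.8173 = 1532.7 kg/h.
E = (1−0.794)×1532.7 + 1454.6 = 1770.4 kg/h.
Recycle N = (1−0.113)×1770.4 = 1570.3 kg/h.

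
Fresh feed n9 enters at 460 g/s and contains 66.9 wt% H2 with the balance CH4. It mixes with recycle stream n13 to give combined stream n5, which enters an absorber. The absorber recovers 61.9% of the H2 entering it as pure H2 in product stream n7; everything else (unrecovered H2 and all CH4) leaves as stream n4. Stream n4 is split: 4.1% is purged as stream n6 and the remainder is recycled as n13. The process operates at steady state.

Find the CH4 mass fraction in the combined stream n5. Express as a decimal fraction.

CH4 enters only via n9 and leaves only via the purge: 460×0.331 = 0.041×(CH4 in n4), and the absorber passes all CH4, so CH4 in n5 = CH4 in n4 = 3713.7 g/s.
H2 in n5: m_A = 460×0.669 + (1−0.041)·(1−0.619)·m_A, so m_A = 307.74/0.6346 = 484.92 g/s.
n5 = 484.92 + 3713.7 = 4198.6 g/s.
CH4 fraction in n5 = 3713.7/4198.6 = 0.885.

0.885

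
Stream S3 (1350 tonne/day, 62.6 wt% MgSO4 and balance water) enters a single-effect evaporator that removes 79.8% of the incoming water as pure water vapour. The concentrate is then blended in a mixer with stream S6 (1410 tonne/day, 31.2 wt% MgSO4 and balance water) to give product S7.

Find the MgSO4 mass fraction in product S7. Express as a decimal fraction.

0.5452

Vapour removed = 0.798×0.374×1350 = 402.91 tonne/day; concentrate = 947.09 tonne/day.
MgSO4 reaching the mixer = 845.1 (from concentrate) + 1410×0.312 = 1285 tonne/day.
Product flow = 947.09 + 1410 = 2357.1 tonne/day; MgSO4 fraction = 0.5452.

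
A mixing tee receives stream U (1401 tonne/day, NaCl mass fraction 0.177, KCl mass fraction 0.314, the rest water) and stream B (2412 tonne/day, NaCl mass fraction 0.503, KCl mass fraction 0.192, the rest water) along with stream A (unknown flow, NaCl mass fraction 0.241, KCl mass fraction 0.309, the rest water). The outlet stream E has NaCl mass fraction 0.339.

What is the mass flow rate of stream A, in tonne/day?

1720 tonne/day

Let A be the unknown flow. Total out = 3813 + A.
NaCl balance: 1461.2 + 0.241·A = 0.339·(3813 + A)
(0.241 − 0.339)·A = 0.339×3813 − 1461.2 = -168.61
A = -168.61 / -0.098 = 1720.5 tonne/day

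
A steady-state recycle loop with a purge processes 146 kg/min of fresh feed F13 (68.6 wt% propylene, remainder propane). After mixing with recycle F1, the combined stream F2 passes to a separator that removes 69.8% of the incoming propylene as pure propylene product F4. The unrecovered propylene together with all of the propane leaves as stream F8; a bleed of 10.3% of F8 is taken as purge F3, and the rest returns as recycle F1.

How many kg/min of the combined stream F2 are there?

582.5 kg/min

propane enters only via F13 and leaves only via the purge: 146×0.314 = 0.103×(propane in F8), and the separator passes all propane, so propane in F2 = propane in F8 = 445.09 kg/min.
propylene in F2: m_A = 146×0.686 + (1−0.103)·(1−0.698)·m_A, so m_A = 100.16/0.7291 = 137.37 kg/min.
F2 = 137.37 + 445.09 = 582.46 kg/min.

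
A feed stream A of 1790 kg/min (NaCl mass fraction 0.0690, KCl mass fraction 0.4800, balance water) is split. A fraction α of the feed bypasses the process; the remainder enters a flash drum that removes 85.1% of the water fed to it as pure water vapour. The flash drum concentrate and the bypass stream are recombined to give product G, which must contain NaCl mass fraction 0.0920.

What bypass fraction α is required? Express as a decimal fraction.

0.349

All 1790×0.069 = 123.51 kg/min of NaCl reaches G, so G = 123.51/0.092 = 1342.5 kg/min and vapour = 447.5 kg/min.
The evaporator receives (1−α)·1790 of feed at 0.451 water and removes 0.851 of that water:
0.851×0.451×(1−α)×1790 = 447.5
(1−α) = 447.5/687 = 0.6514;  α = 0.3486.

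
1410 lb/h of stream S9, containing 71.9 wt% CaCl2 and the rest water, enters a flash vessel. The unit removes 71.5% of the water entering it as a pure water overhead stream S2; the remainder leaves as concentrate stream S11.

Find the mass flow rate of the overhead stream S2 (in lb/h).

283.3 lb/h

water entering = 1410×0.281 = 396.21 lb/h; overhead removed = 0.715×396.21 = 283.29 lb/h.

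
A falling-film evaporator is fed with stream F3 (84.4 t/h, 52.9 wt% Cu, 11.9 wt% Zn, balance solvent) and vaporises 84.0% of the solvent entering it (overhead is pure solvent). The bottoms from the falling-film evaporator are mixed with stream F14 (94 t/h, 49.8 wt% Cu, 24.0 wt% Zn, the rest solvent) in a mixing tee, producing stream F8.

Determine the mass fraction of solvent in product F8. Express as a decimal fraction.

Vapour removed = 0.840×0.352×84.4 = 24.955 t/h; concentrate = 59.445 t/h.
solvent reaching the mixer = 4.7534 (from concentrate) + 94×0.262 = 29.381 t/h.
Product flow = 59.445 + 94 = 153.44 t/h; solvent fraction = 0.1915.

0.1915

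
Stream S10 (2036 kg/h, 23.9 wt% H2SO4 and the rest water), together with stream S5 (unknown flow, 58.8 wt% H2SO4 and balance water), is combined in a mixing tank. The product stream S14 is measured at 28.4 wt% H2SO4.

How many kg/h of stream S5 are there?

301.4 kg/h

Let S5 be the unknown flow. Total out = 2036 + S5.
H2SO4 balance: 486.6 + 0.588·S5 = 0.284·(2036 + S5)
(0.588 − 0.284)·S5 = 0.284×2036 − 486.6 = 91.62
S5 = 91.62 / 0.304 = 301.38 kg/h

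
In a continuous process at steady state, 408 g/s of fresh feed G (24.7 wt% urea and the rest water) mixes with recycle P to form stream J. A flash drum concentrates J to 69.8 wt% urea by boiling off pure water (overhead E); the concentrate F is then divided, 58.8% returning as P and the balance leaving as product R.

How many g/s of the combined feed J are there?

614.1 g/s

Overall urea balance (none leaves overhead): urea in fresh feed = urea in product, i.e. 408×0.247 = (1−0.588)·F·0.698.
F = 100.78/(0.698×0.412) = 350.43 g/s.
Recycle P = 0.588×350.43 = 206.05 g/s.
Combined feed J = 408 + 206.05 = 614.05 g/s.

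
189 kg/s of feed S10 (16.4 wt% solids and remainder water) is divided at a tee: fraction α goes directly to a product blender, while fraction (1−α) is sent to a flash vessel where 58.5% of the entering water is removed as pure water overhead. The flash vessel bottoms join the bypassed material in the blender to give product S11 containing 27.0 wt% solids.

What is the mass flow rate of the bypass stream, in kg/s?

37.28 kg/s

All 189×0.164 = 30.996 kg/s of solids reaches S11, so S11 = 30.996/0.270 = 114.8 kg/s and vapour = 74.2 kg/s.
The evaporator receives (1−α)·189 of feed at 0.836 water and removes 0.585 of that water:
0.585×0.836×(1−α)×189 = 74.2
(1−α) = 74.2/92.432 = 0.8027;  α = 0.1973.
Bypass flow = 0.1973×189 = 37.28 kg/s.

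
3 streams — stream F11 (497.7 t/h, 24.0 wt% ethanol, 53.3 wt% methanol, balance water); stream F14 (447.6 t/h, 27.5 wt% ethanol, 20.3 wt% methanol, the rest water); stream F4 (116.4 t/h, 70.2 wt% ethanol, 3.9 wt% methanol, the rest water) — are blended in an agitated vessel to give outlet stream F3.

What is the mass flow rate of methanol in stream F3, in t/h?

360.7 t/h

methanol out = methanol in = 497.7×0.533 + 447.6×0.203 + 116.4×0.039 = 360.68 t/h.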